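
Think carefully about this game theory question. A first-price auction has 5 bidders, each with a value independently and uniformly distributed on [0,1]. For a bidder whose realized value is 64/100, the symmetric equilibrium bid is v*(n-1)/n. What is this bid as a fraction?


Step 1: The symmetric BNE bidding function is b(v) = v * (n-1) / n
Step 2: Substitute v = 16/25 and n = 5
Step 3: b = 16/25 * 4/5
Step 4: b = 64/125

64/125


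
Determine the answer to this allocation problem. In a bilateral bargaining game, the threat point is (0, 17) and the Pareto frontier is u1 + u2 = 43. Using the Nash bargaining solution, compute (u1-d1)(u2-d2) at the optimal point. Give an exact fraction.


Step 1: The Nash solution splits surplus symmetrically above the disagreement point
Step 2: u1 = (total + d1 - d2)/2 = (43 + 0 - 17)/2 = 13
Step 3: u2 = (total - d1 + d2)/2 = (43 - 0 + 17)/2 = 30
Step 4: Nash product = (13 - 0) * (30 - 17)
Step 5: = 13 * 13 = 169

169


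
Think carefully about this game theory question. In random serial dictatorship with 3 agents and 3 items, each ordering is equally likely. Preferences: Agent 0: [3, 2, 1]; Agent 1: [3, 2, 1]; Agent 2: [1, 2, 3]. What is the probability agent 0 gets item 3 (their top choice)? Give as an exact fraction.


Step 1: Agent 0 wants item 3
Step 2: There are 6 possible orderings of agents
Step 3: In 3 orderings, agent 0 gets item 3
Step 4: Probability = 3/6 = 1/2

1/2


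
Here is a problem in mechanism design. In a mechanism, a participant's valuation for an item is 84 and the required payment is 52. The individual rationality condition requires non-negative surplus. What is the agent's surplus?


Step 1: Surplus = value - payment = 84 - 52 = 32
Step 2: IR is satisfied (surplus >= 0)

32


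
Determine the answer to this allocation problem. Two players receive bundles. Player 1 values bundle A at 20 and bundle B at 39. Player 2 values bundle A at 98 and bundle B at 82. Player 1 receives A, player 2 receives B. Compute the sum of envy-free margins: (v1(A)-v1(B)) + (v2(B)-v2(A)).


Step 1: Player 1's margin = v1(A) - v1(B) = 20 - 39 = -19
Step 2: Player 2's margin = v2(B) - v2(A) = 82 - 98 = -16
Step 3: Total margin = -19 + -16 = -35

-35


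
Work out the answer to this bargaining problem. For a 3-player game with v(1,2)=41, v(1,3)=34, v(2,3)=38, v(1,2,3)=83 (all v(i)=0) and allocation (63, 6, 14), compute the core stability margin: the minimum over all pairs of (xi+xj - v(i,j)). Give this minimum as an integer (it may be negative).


Step 1: Slack for coalition (1,2): x1+x2 - v12 = 69 - 41 = 28
Step 2: Slack for coalition (1,3): x1+x3 - v13 = 77 - 34 = 43
Step 3: Slack for coalition (2,3): x2+x3 - v23 = 20 - 38 = -18
Step 4: Minimum slack = min(28, 43, -18) = -18, attained by (2,3); coalition (2,3) can block (slack < 0), so the allocation is not in the core

-18


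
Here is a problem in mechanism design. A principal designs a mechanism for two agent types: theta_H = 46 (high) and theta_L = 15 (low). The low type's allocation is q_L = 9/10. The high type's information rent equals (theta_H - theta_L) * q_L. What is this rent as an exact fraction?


Step 1: theta_H - theta_L = 46 - 15 = 31
Step 2: Information rent = (theta_H - theta_L) * q_L
Step 3: = 31 * 9/10
Step 4: = 279/10

279/10


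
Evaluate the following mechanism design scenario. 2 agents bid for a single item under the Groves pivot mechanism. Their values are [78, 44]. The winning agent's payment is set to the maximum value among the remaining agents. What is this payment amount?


Step 1: The efficient winner is agent 0 with value 78
Step 2: Other agents' values: [44]
Step 3: Pivot payment = max(others) = 44
Step 4: The winner pays 44

44


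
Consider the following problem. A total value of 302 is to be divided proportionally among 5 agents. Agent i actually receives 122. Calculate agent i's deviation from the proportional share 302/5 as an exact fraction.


Step 1: Proportional share = 302/5
Step 2: Agent's actual allocation = 122
Step 3: Excess = 122 - 302/5 = 308/5

308/5


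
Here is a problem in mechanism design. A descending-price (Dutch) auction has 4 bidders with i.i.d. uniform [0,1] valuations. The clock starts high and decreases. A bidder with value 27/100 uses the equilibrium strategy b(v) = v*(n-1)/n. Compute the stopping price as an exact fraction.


Step 1: Dutch auctions are strategically equivalent to first-price auctions
Step 2: The equilibrium bid is b(v) = v*(n-1)/n
Step 3: b = 27/100 * 3/4
Step 4: b = 81/400

81/400


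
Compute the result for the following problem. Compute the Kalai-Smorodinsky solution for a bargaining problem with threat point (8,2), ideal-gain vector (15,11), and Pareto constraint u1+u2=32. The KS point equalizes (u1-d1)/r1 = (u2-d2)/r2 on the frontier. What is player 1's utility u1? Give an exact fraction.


Step 1: At the KS point, (u1-d1)/r1 = (u2-d2)/r2 = t and u1+u2 = 32
Step 2: u1 = d1 + r1*t and u2 = d2 + r2*t, so (d1 + r1*t) + (d2 + r2*t) = 32
Step 3: t = (32 - 8 - 2)/(15 + 11) = 22/26 = 11/13
Step 4: u1 = d1 + r1*t = 8 + 15 * 11/13 = 269/13
Step 5: (Check: u2 = d2 + r2*t = 147/13; u1+u2 = 269/13 + 147/13 = 32, on the frontier.)

269/13


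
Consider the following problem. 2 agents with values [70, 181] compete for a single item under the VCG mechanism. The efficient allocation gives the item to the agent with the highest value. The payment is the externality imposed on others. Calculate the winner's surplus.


Step 1: The winner is the agent with the highest value: agent 1 with value 181
Step 2: Values of other agents: [70]
Step 3: VCG payment = max of others' values = 70
Step 4: Surplus = 181 - 70 = 111

111


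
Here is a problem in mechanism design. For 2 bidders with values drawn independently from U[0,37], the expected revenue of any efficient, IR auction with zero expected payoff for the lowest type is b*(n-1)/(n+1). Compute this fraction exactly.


Step 1: By Revenue Equivalence, expected revenue = b*(n-1)/(n+1)
Step 2: Substituting n = 2, b = 37
Step 3: Revenue = 37*(2-1)/(2+1) = 37*1/3
Step 4: Revenue = 37/3

37/3


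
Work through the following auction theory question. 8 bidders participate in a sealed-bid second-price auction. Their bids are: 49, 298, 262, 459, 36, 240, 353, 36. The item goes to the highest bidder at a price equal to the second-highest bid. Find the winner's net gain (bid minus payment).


Step 1: Sort bids in descending order: 459, 353, 298, 262, 240, 49, 36, 36
Step 2: The winning bid is the highest: 459
Step 3: The payment equals the second-highest bid: 353
Step 4: Surplus = winner's bid - payment = 459 - 353 = 106

106


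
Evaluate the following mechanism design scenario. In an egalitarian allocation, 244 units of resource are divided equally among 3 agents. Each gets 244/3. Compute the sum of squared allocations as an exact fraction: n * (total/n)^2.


Step 1: Each agent's share = 244/3
Step 2: Square of each share = (244/3)^2 = 59536/9
Step 3: Sum of squares = 3 * 59536/9 = 59536/3

59536/3


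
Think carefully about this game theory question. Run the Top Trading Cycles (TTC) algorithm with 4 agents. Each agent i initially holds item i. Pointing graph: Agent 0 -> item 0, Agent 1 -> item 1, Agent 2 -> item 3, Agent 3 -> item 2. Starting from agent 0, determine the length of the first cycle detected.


Step 1: Trace the pointer graph from agent 0: 0 -> 0
Step 2: A cycle is detected when we revisit agent 0
Step 3: The cycle is: 0 -> 0
Step 4: Cycle length = 1

1


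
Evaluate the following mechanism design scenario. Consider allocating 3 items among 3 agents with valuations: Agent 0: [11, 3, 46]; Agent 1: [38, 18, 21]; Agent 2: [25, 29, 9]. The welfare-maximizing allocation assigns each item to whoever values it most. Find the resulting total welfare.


Step 1: For each item, find the maximum value among all agents.
Step 2: Item 0 -> Agent 1 (value 38)
Step 3: Item 1 -> Agent 2 (value 29)
Step 4: Item 2 -> Agent 0 (value 46)
Step 5: Total welfare = 38 + 29 + 46 = 113

113


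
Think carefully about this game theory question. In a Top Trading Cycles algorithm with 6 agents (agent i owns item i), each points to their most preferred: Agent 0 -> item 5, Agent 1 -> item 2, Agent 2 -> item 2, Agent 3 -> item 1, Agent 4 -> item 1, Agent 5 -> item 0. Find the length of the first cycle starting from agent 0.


Step 1: Trace the pointer graph from agent 0: 0 -> 5 -> 0
Step 2: A cycle is detected when we revisit agent 0
Step 3: The cycle is: 0 -> 5 -> 0
Step 4: Cycle length = 2

2


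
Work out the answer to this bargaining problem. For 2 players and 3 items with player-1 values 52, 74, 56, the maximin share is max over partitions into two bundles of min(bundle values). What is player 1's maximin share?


Step 1: Item values = 52, 74, 56
Step 2: Enumerate all 2-bundle partitions and take the smaller bundle:
  Partition 1: {52} vs {74,56} -> bundles 52, 130; min = 52
  Partition 2: {74} vs {52,56} -> bundles 74, 108; min = 74
  Partition 3: {56} vs {52,74} -> bundles 56, 126; min = 56
Step 3: MMS = max(52, 74, 56) = 74

74


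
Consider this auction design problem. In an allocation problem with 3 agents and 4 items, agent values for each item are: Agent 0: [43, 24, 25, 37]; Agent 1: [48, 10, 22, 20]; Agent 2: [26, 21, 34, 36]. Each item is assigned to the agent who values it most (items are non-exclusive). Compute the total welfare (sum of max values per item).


Step 1: For each item, find the maximum value among all agents.
Step 2: Item 0 -> Agent 1 (value 48)
Step 3: Item 1 -> Agent 0 (value 24)
Step 4: Item 2 -> Agent 2 (value 34)
Step 5: Item 3 -> Agent 0 (value 37)
Step 6: Total welfare = 48 + 24 + 34 + 37 = 143

143


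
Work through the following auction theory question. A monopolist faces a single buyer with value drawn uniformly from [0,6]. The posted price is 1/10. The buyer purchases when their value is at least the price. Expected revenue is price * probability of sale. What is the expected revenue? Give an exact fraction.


Step 1: Posted price r = 1/10, value support [0,6]
Step 2: P(v >= r) = (6 - 1/10)/6 = 59/60
Step 3: Expected revenue = r * P(v >= r) = 1/10 * 59/60
Step 4: Revenue = 59/600

59/600


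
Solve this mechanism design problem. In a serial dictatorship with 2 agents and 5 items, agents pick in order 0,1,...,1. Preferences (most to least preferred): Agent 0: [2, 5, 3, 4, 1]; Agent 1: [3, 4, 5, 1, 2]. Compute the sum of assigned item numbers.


Step 1: Agent 0 picks item 2
Step 2: Agent 1 picks item 3
Step 3: Sum = 2 + 3 = 5

5


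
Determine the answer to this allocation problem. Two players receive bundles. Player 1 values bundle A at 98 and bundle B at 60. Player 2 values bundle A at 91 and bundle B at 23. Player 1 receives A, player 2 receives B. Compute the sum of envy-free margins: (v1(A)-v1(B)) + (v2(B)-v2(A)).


Step 1: Player 1's margin = v1(A) - v1(B) = 98 - 60 = 38
Step 2: Player 2's margin = v2(B) - v2(A) = 23 - 91 = -68
Step 3: Total margin = 38 + -68 = -30

-30


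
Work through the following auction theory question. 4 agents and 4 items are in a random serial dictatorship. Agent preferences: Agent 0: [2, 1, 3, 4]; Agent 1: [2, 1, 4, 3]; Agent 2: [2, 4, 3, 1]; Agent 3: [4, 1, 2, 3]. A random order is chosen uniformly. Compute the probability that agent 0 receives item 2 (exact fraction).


Step 1: Agent 0 wants item 2
Step 2: There are 24 possible orderings of agents
Step 3: In 8 orderings, agent 0 gets item 2
Step 4: Probability = 8/24 = 1/3

1/3


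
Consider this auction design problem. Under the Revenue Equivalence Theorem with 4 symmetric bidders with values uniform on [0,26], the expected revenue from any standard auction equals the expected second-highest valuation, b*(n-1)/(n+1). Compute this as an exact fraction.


Step 1: By Revenue Equivalence, expected revenue = b*(n-1)/(n+1)
Step 2: Substituting n = 4, b = 26
Step 3: Revenue = 26*(4-1)/(4+1) = 26*3/5
Step 4: Revenue = 78/5

78/5


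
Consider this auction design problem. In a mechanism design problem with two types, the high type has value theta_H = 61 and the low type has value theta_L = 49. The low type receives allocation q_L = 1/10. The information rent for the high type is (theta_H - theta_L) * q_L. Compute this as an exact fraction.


Step 1: theta_H - theta_L = 61 - 49 = 12
Step 2: Information rent = (theta_H - theta_L) * q_L
Step 3: = 12 * 1/10
Step 4: = 6/5

6/5


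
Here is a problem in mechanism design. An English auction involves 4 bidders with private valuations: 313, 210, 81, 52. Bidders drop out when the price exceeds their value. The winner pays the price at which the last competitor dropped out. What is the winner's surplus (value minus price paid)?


Step 1: Identify the highest value: 313
Step 2: Identify the second-highest value: 210
Step 3: The final price = second-highest value = 210
Step 4: Surplus = 313 - 210 = 103

103


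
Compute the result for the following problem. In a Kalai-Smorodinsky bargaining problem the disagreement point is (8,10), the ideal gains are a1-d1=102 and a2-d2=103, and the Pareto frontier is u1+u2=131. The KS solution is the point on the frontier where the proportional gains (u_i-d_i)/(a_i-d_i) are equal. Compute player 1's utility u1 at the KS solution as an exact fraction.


Step 1: At the KS point, (u1-d1)/r1 = (u2-d2)/r2 = t and u1+u2 = 131
Step 2: u1 = d1 + r1*t and u2 = d2 + r2*t, so (d1 + r1*t) + (d2 + r2*t) = 131
Step 3: t = (131 - 8 - 10)/(102 + 103) = 113/205
Step 4: u1 = d1 + r1*t = 8 + 102 * 113/205 = 13166/205
Step 5: (Check: u2 = d2 + r2*t = 13689/205; u1+u2 = 13166/205 + 13689/205 = 131, on the frontier.)

13166/205


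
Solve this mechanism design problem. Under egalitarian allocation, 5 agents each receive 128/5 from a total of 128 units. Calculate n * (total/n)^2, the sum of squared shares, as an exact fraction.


Step 1: Each agent's share = 128/5
Step 2: Square of each share = (128/5)^2 = 16384/25
Step 3: Sum of squares = 5 * 16384/25 = 16384/5

16384/5


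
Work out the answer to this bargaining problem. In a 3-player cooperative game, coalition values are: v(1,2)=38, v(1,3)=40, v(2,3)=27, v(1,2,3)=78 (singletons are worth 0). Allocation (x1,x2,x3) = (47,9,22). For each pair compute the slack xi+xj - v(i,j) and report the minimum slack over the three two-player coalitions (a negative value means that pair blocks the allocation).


Step 1: Slack for coalition (1,2): x1+x2 - v12 = 56 - 38 = 18
Step 2: Slack for coalition (1,3): x1+x3 - v13 = 69 - 40 = 29
Step 3: Slack for coalition (2,3): x2+x3 - v23 = 31 - 27 = 4
Step 4: Minimum slack = min(18, 29, 4) = 4, attained by (2,3); no pair can gain by deviating, so the allocation is in the core

4


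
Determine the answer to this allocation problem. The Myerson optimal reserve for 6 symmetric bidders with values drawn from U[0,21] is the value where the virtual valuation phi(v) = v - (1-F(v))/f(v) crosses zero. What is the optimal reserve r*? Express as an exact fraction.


Step 1: For U[0,21], F(v) = v/21 and f(v) = 1/21
Step 2: phi(v) = v - (1 - v/21)/(1/21) = v - (21 - v) = 2v - 21
Step 3: Set phi(r*) = 0: 2r* - 21 = 0
Step 4: r* = 21/2 (the number of bidders n = 6 does not enter)

21/2


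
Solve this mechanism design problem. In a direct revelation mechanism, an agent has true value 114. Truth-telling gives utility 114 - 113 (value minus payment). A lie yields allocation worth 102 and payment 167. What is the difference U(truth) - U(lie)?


Step 1: U(truth) = value - payment = 114 - 113 = 1
Step 2: U(lie) = allocation - payment = 102 - 167 = -65
Step 3: IC gap = 1 - (-65) = 66

66


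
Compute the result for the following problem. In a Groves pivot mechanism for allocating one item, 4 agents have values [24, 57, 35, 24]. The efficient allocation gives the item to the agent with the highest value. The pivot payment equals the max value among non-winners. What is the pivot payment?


Step 1: The efficient winner is agent 1 with value 57
Step 2: Other agents' values: [24, 35, 24]
Step 3: Pivot payment = max(others) = 35
Step 4: The winner pays 35

35


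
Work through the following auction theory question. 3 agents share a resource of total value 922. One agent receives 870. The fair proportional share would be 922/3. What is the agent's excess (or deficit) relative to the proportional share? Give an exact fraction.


Step 1: Proportional share = 922/3
Step 2: Agent's actual allocation = 870
Step 3: Excess = 870 - 922/3 = 1688/3

1688/3


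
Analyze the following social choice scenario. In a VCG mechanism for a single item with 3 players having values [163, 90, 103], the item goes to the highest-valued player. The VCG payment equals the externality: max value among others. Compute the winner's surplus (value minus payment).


Step 1: The winner is the agent with the highest value: agent 0 with value 163
Step 2: Values of other agents: [90, 103]
Step 3: VCG payment = max of others' values = 103
Step 4: Surplus = 163 - 103 = 60

60


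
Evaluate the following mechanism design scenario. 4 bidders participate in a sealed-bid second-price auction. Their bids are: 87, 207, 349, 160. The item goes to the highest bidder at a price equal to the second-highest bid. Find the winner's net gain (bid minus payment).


Step 1: Sort bids in descending order: 349, 207, 160, 87
Step 2: The winning bid is the highest: 349
Step 3: The payment equals the second-highest bid: 207
Step 4: Surplus = winner's bid - payment = 349 - 207 = 142

142


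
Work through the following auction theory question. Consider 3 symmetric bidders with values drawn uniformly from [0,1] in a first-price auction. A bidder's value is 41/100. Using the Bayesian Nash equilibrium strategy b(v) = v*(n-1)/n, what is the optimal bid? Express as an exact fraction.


Step 1: The symmetric BNE bidding function is b(v) = v * (n-1) / n
Step 2: Substitute v = 41/100 and n = 3
Step 3: b = 41/100 * 2/3
Step 4: b = 41/150

41/150


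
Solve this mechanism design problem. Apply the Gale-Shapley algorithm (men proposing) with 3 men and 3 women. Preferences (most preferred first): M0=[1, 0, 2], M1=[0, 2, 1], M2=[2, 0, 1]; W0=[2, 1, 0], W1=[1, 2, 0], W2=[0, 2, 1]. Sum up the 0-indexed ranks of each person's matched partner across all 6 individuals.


Step 1: Run Gale-Shapley (men propose, women hold best offer):
  M0 proposes to W1; she accepts
  M1 proposes to W0; she accepts
  M2 proposes to W2; she accepts
Step 2: Final matching: W0-M1, W1-M0, W2-M2
Step 3: 0-indexed ranks (man's rank of his match, then woman's): 0 + 1 + 0 + 2 + 0 + 1
Step 4: Total rank sum = 4

4


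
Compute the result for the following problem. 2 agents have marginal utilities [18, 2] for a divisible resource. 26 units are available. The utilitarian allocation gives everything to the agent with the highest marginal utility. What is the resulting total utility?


Step 1: The marginal utilities are [18, 2]
Step 2: The highest marginal utility is 18
Step 3: All 26 units go to that agent
Step 4: Total utility = 18 * 26 = 468

468


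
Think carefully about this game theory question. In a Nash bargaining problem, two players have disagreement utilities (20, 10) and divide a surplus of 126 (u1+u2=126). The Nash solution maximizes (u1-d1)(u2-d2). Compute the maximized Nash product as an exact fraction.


Step 1: The Nash solution splits surplus symmetrically above the disagreement point
Step 2: u1 = (total + d1 - d2)/2 = (126 + 20 - 10)/2 = 68
Step 3: u2 = (total - d1 + d2)/2 = (126 - 20 + 10)/2 = 58
Step 4: Nash product = (68 - 20) * (58 - 10)
Step 5: = 48 * 48 = 2304

2304


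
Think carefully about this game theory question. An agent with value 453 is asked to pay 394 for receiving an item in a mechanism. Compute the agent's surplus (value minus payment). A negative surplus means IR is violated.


Step 1: Surplus = value - payment = 453 - 394 = 59
Step 2: IR is satisfied (surplus >= 0)

59


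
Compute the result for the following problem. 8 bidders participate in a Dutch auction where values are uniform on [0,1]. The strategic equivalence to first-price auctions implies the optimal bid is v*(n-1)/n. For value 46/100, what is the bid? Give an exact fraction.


Step 1: Dutch auctions are strategically equivalent to first-price auctions
Step 2: The equilibrium bid is b(v) = v*(n-1)/n
Step 3: b = 23/50 * 7/8
Step 4: b = 161/400

161/400


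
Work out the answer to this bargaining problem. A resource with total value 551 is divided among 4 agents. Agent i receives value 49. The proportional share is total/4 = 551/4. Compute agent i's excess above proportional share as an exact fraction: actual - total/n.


Step 1: Proportional share = 551/4
Step 2: Agent's actual allocation = 49
Step 3: Excess = 49 - 551/4 = -355/4

-355/4


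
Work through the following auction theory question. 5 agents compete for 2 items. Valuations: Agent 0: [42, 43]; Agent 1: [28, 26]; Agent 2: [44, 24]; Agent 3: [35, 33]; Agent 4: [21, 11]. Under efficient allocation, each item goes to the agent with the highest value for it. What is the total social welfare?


Step 1: For each item, find the maximum value among all agents.
Step 2: Item 0 -> Agent 2 (value 44)
Step 3: Item 1 -> Agent 0 (value 43)
Step 4: Total welfare = 44 + 43 = 87

87


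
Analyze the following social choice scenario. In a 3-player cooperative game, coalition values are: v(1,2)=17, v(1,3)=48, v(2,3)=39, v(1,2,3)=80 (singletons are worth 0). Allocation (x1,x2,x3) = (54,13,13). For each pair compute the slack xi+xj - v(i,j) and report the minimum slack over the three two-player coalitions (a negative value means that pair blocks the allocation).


Step 1: Slack for coalition (1,2): x1+x2 - v12 = 67 - 17 = 50
Step 2: Slack for coalition (1,3): x1+x3 - v13 = 67 - 48 = 19
Step 3: Slack for coalition (2,3): x2+x3 - v23 = 26 - 39 = -13
Step 4: Minimum slack = min(50, 19, -13) = -13, attained by (2,3); coalition (2,3) can block (slack < 0), so the allocation is not in the core

-13


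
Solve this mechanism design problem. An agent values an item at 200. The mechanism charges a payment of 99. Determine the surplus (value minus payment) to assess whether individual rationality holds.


Step 1: Surplus = value - payment = 200 - 99 = 101
Step 2: IR is satisfied (surplus >= 0)

101


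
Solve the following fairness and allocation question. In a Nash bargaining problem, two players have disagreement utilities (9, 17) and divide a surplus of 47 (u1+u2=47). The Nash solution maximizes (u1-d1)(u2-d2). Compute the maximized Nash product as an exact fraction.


Step 1: The Nash solution splits surplus symmetrically above the disagreement point
Step 2: u1 = (total + d1 - d2)/2 = (47 + 9 - 17)/2 = 39/2
Step 3: u2 = (total - d1 + d2)/2 = (47 - 9 + 17)/2 = 55/2
Step 4: Nash product = (39/2 - 9) * (55/2 - 17)
Step 5: = 21/2 * 21/2 = 441/4

441/4


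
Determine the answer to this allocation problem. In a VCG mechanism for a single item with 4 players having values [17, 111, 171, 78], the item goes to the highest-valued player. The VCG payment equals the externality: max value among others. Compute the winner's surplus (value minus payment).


Step 1: The winner is the agent with the highest value: agent 2 with value 171
Step 2: Values of other agents: [17, 111, 78]
Step 3: VCG payment = max of others' values = 111
Step 4: Surplus = 171 - 111 = 60

60


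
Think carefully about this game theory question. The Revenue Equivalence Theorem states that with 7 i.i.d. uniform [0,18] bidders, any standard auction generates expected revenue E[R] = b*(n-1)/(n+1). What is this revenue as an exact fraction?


Step 1: By Revenue Equivalence, expected revenue = b*(n-1)/(n+1)
Step 2: Substituting n = 7, b = 18
Step 3: Revenue = 18*(7-1)/(7+1) = 18*6/8
Step 4: Revenue = 108/8 = 27/2

27/2


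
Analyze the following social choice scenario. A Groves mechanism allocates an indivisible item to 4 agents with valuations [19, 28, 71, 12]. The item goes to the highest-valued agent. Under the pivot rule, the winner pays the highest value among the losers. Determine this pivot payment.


Step 1: The efficient winner is agent 2 with value 71
Step 2: Other agents' values: [19, 28, 12]
Step 3: Pivot payment = max(others) = 28
Step 4: The winner pays 28

28


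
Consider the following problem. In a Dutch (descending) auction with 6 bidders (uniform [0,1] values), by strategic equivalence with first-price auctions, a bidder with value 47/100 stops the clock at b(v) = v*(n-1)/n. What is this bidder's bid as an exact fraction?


Step 1: Dutch auctions are strategically equivalent to first-price auctions
Step 2: The equilibrium bid is b(v) = v*(n-1)/n
Step 3: b = 47/100 * 5/6
Step 4: b = 47/120

47/120


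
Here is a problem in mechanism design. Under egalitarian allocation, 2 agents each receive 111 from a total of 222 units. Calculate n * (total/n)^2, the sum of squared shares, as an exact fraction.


Step 1: Each agent's share = 222/2 = 111
Step 2: Square of each share = (111)^2 = 12321
Step 3: Sum of squares = 2 * 12321 = 24642

24642


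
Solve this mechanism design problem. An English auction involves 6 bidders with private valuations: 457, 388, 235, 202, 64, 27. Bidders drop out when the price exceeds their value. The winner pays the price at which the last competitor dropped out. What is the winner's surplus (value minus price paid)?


Step 1: Identify the highest value: 457
Step 2: Identify the second-highest value: 388
Step 3: The final price = second-highest value = 388
Step 4: Surplus = 457 - 388 = 69

69


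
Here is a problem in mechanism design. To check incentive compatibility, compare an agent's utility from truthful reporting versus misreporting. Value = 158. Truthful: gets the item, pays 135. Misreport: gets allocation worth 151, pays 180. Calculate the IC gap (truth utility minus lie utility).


Step 1: U(truth) = value - payment = 158 - 135 = 23
Step 2: U(lie) = allocation - payment = 151 - 180 = -29
Step 3: IC gap = 23 - (-29) = 52

52


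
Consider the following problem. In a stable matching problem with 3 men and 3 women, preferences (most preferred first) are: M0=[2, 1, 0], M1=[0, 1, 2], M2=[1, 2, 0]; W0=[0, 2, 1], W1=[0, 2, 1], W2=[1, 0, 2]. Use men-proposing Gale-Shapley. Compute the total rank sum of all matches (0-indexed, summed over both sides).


Step 1: Run Gale-Shapley (men propose, women hold best offer):
  M0 proposes to W2; she accepts
  M1 proposes to W0; she accepts
  M2 proposes to W1; she accepts
Step 2: Final matching: W0-M1, W1-M2, W2-M0
Step 3: 0-indexed ranks (man's rank of his match, then woman's): 0 + 2 + 0 + 1 + 0 + 1
Step 4: Total rank sum = 4

4


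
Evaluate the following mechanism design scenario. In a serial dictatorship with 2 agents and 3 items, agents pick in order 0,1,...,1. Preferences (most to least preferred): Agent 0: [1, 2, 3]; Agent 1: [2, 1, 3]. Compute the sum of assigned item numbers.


Step 1: Agent 0 picks item 1
Step 2: Agent 1 picks item 2
Step 3: Sum = 1 + 2 = 3

3


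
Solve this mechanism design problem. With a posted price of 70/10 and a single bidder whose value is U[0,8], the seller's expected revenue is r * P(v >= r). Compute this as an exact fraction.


Step 1: Posted price r = 7, value support [0,8]
Step 2: P(v >= r) = (8 - 7)/8 = 1/8
Step 3: Expected revenue = r * P(v >= r) = 7 * 1/8
Step 4: Revenue = 7/8

7/8


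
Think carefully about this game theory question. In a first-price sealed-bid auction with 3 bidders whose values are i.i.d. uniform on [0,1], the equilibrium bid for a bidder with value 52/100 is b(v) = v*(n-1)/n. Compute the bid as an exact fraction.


Step 1: The symmetric BNE bidding function is b(v) = v * (n-1) / n
Step 2: Substitute v = 13/25 and n = 3
Step 3: b = 13/25 * 2/3
Step 4: b = 26/75

26/75


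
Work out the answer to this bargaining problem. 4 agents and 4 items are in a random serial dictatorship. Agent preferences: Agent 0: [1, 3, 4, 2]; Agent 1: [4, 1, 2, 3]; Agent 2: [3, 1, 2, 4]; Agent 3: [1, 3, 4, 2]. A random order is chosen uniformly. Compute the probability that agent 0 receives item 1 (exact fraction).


Step 1: Agent 0 wants item 1
Step 2: There are 24 possible orderings of agents
Step 3: In 12 orderings, agent 0 gets item 1
Step 4: Probability = 12/24 = 1/2

1/2


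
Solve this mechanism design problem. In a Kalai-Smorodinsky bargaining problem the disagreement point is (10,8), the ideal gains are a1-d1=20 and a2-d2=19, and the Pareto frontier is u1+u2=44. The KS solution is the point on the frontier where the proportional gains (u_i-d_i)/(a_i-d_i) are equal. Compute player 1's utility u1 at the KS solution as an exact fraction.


Step 1: At the KS point, (u1-d1)/r1 = (u2-d2)/r2 = t and u1+u2 = 44
Step 2: u1 = d1 + r1*t and u2 = d2 + r2*t, so (d1 + r1*t) + (d2 + r2*t) = 44
Step 3: t = (44 - 10 - 8)/(20 + 19) = 26/39 = 2/3
Step 4: u1 = d1 + r1*t = 10 + 20 * 2/3 = 70/3
Step 5: (Check: u2 = d2 + r2*t = 62/3; u1+u2 = 70/3 + 62/3 = 44, on the frontier.)

70/3


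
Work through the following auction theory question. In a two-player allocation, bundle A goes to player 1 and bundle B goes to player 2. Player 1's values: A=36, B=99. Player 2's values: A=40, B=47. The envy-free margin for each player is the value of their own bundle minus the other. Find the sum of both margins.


Step 1: Player 1's margin = v1(A) - v1(B) = 36 - 99 = -63
Step 2: Player 2's margin = v2(B) - v2(A) = 47 - 40 = 7
Step 3: Total margin = -63 + 7 = -56

-56


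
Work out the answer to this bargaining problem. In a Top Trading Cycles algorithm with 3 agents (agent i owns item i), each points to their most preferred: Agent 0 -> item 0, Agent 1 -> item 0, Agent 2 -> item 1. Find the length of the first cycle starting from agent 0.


Step 1: Trace the pointer graph from agent 0: 0 -> 0
Step 2: A cycle is detected when we revisit agent 0
Step 3: The cycle is: 0 -> 0
Step 4: Cycle length = 1

1


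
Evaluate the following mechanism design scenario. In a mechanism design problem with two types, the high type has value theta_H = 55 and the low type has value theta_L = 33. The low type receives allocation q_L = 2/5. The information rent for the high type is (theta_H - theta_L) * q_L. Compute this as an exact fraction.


Step 1: theta_H - theta_L = 55 - 33 = 22
Step 2: Information rent = (theta_H - theta_L) * q_L
Step 3: = 22 * 2/5
Step 4: = 44/5

44/5


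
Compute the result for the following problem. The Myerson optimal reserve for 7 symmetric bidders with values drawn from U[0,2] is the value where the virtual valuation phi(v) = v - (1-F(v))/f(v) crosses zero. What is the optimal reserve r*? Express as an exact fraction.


Step 1: For U[0,2], F(v) = v/2 and f(v) = 1/2
Step 2: phi(v) = v - (1 - v/2)/(1/2) = v - (2 - v) = 2v - 2
Step 3: Set phi(r*) = 0: 2r* - 2 = 0
Step 4: r* = 2/2 = 1 (the number of bidders n = 7 does not enter)

1


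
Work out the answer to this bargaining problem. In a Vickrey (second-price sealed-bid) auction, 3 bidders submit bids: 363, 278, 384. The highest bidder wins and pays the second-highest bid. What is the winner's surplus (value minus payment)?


Step 1: Sort bids in descending order: 384, 363, 278
Step 2: The winning bid is the highest: 384
Step 3: The payment equals the second-highest bid: 363
Step 4: Surplus = winner's bid - payment = 384 - 363 = 21

21


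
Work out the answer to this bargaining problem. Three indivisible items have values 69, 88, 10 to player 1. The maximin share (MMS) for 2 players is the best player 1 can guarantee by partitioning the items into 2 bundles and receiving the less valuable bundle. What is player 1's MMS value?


Step 1: Item values = 69, 88, 10
Step 2: Enumerate all 2-bundle partitions and take the smaller bundle:
  Partition 1: {69} vs {88,10} -> bundles 69, 98; min = 69
  Partition 2: {88} vs {69,10} -> bundles 88, 79; min = 79
  Partition 3: {10} vs {69,88} -> bundles 10, 157; min = 10
Step 3: MMS = max(69, 79, 10) = 79

79


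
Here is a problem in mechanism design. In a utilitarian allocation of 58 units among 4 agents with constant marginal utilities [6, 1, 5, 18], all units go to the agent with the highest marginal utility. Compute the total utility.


Step 1: The marginal utilities are [6, 1, 5, 18]
Step 2: The highest marginal utility is 18
Step 3: All 58 units go to that agent
Step 4: Total utility = 18 * 58 = 1044

1044


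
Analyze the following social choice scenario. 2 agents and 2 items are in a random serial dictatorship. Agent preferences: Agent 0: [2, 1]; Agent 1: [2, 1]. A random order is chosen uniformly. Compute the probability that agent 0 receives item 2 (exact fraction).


Step 1: Agent 0 wants item 2
Step 2: There are 2 possible orderings of agents
Step 3: In 1 orderings, agent 0 gets item 2
Step 4: Probability = 1/2

1/2


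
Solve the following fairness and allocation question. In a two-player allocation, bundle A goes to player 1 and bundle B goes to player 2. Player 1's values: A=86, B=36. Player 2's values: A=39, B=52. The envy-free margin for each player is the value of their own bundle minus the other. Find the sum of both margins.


Step 1: Player 1's margin = v1(A) - v1(B) = 86 - 36 = 50
Step 2: Player 2's margin = v2(B) - v2(A) = 52 - 39 = 13
Step 3: Total margin = 50 + 13 = 63

63


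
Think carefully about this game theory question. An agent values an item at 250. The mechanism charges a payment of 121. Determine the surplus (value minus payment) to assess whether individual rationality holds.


Step 1: Surplus = value - payment = 250 - 121 = 129
Step 2: IR is satisfied (surplus >= 0)

129


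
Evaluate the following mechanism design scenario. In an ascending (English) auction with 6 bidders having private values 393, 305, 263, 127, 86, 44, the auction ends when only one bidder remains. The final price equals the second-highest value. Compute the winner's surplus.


Step 1: Identify the highest value: 393
Step 2: Identify the second-highest value: 305
Step 3: The final price = second-highest value = 305
Step 4: Surplus = 393 - 305 = 88

88


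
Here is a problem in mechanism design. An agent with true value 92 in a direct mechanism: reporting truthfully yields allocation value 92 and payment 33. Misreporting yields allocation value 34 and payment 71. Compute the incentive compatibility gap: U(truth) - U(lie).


Step 1: U(truth) = value - payment = 92 - 33 = 59
Step 2: U(lie) = allocation - payment = 34 - 71 = -37
Step 3: IC gap = 59 - (-37) = 96

96


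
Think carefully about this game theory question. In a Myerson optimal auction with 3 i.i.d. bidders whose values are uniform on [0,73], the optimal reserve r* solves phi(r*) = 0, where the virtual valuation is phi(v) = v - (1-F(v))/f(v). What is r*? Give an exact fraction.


Step 1: For U[0,73], F(v) = v/73 and f(v) = 1/73
Step 2: phi(v) = v - (1 - v/73)/(1/73) = v - (73 - v) = 2v - 73
Step 3: Set phi(r*) = 0: 2r* - 73 = 0
Step 4: r* = 73/2 (the number of bidders n = 3 does not enter)

73/2


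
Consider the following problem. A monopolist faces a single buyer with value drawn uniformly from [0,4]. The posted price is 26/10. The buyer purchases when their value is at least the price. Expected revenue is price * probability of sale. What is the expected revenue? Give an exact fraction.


Step 1: Posted price r = 13/5, value support [0,4]
Step 2: P(v >= r) = (4 - 13/5)/4 = 7/20
Step 3: Expected revenue = r * P(v >= r) = 13/5 * 7/20
Step 4: Revenue = 91/100

91/100


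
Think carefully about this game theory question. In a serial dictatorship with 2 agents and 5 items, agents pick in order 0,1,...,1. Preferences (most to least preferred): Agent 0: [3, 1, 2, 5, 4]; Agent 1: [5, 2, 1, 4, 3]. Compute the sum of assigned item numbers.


Step 1: Agent 0 picks item 3
Step 2: Agent 1 picks item 5
Step 3: Sum = 3 + 5 = 8

8


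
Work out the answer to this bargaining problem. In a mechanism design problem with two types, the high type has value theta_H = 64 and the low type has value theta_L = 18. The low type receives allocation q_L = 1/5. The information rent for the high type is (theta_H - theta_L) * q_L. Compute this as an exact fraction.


Step 1: theta_H - theta_L = 64 - 18 = 46
Step 2: Information rent = (theta_H - theta_L) * q_L
Step 3: = 46 * 1/5
Step 4: = 46/5

46/5


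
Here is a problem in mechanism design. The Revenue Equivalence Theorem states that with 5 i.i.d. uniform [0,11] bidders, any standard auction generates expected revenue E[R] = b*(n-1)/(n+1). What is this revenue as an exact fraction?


Step 1: By Revenue Equivalence, expected revenue = b*(n-1)/(n+1)
Step 2: Substituting n = 5, b = 11
Step 3: Revenue = 11*(5-1)/(5+1) = 11*4/6
Step 4: Revenue = 44/6 = 22/3

22/3


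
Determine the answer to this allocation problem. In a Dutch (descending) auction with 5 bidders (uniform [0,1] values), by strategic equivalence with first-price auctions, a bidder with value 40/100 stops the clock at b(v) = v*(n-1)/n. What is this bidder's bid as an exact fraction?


Step 1: Dutch auctions are strategically equivalent to first-price auctions
Step 2: The equilibrium bid is b(v) = v*(n-1)/n
Step 3: b = 2/5 * 4/5
Step 4: b = 8/25

8/25


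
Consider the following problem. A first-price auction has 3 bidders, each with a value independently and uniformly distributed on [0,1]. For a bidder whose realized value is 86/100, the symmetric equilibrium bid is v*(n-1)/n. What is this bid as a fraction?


Step 1: The symmetric BNE bidding function is b(v) = v * (n-1) / n
Step 2: Substitute v = 43/50 and n = 3
Step 3: b = 43/50 * 2/3
Step 4: b = 43/75

43/75


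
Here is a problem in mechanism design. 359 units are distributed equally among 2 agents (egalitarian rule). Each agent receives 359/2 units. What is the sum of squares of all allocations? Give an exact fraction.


Step 1: Each agent's share = 359/2
Step 2: Square of each share = (359/2)^2 = 128881/4
Step 3: Sum of squares = 2 * 128881/4 = 128881/2

128881/2


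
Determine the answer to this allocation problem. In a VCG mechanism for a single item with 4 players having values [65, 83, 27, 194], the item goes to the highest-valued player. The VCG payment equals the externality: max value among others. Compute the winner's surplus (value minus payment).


Step 1: The winner is the agent with the highest value: agent 3 with value 194
Step 2: Values of other agents: [65, 83, 27]
Step 3: VCG payment = max of others' values = 83
Step 4: Surplus = 194 - 83 = 111

111


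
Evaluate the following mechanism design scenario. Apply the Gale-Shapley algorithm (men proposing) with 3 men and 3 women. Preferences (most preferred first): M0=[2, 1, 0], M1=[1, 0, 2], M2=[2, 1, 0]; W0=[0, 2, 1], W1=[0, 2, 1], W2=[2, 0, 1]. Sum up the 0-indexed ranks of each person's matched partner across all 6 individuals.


Step 1: Run Gale-Shapley (men propose, women hold best offer):
  M0 proposes to W2; she accepts
  M1 proposes to W1; she accepts
  M2 proposes to W2; she switches from M0
  M0 proposes to W1; she switches from M1
  M1 proposes to W0; she accepts
Step 2: Final matching: W0-M1, W1-M0, W2-M2
Step 3: 0-indexed ranks (man's rank of his match, then woman's): 1 + 2 + 1 + 0 + 0 + 0
Step 4: Total rank sum = 4

4


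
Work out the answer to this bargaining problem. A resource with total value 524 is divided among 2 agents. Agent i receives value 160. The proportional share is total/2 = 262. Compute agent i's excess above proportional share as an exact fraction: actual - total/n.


Step 1: Proportional share = 524/2 = 262
Step 2: Agent's actual allocation = 160
Step 3: Excess = 160 - 262 = -102

-102


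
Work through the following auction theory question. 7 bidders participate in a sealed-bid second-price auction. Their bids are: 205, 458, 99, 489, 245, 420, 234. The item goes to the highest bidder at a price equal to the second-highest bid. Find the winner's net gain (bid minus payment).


Step 1: Sort bids in descending order: 489, 458, 420, 245, 234, 205, 99
Step 2: The winning bid is the highest: 489
Step 3: The payment equals the second-highest bid: 458
Step 4: Surplus = winner's bid - payment = 489 - 458 = 31

31
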